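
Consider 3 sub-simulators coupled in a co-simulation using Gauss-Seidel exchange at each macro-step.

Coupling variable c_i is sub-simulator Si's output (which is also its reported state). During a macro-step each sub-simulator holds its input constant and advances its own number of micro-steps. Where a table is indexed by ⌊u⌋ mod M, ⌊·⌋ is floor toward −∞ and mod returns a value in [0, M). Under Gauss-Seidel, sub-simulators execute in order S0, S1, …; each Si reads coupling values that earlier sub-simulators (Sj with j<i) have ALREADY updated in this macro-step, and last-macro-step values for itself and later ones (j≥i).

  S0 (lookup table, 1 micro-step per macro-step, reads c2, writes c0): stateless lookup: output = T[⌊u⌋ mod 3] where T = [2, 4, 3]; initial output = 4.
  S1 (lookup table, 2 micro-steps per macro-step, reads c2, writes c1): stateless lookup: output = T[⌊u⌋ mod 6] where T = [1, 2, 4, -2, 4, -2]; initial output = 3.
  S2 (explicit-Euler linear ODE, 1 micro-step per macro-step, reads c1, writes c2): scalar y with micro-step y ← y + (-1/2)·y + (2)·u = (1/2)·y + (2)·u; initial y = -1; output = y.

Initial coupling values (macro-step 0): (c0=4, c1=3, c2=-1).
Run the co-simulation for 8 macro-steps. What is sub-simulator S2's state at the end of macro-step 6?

macro 1: S0 reads c2=-1 → after 1×micro: 3; S1 reads c2=-1 → after 2×micro: -2; S2 reads c1=-2 → after 1×micro: -9/2 ⇒ (c0=3, c1=-2, c2=-9/2)
macro 2: S0 reads c2=-9/2 → after 1×micro: 4; S1 reads c2=-9/2 → after 2×micro: 2; S2 reads c1=2 → after 1×micro: 7/4 ⇒ (c0=4, c1=2, c2=7/4)
macro 3: S0 reads c2=7/4 → after 1×micro: 4; S1 reads c2=7/4 → after 2×micro: 2; S2 reads c1=2 → after 1×micro: 39/8 ⇒ (c0=4, c1=2, c2=39/8)
macro 4: S0 reads c2=39/8 → after 1×micro: 4; S1 reads c2=39/8 → after 2×micro: 4; S2 reads c1=4 → after 1×micro: 167/16 ⇒ (c0=4, c1=4, c2=167/16)
macro 5: S0 reads c2=167/16 → after 1×micro: 4; S1 reads c2=167/16 → after 2×micro: 4; S2 reads c1=4 → after 1×micro: 423/32 ⇒ (c0=4, c1=4, c2=423/32)
macro 6: S0 reads c2=423/32 → after 1×micro: 4; S1 reads c2=423/32 → after 2×micro: 2; S2 reads c1=2 → after 1×micro: 679/64 ⇒ (c0=4, c1=2, c2=679/64)
macro 7: S0 reads c2=679/64 → after 1×micro: 4; S1 reads c2=679/64 → after 2×micro: 4; S2 reads c1=4 → after 1×micro: 1703/128 ⇒ (c0=4, c1=4, c2=1703/128)
macro 8: S0 reads c2=1703/128 → after 1×micro: 4; S1 reads c2=1703/128 → after 2×micro: 2; S2 reads c1=2 → after 1×micro: 2727/256 ⇒ (c0=4, c1=2, c2=2727/256)

S2 state at macro-step 6 = 679/64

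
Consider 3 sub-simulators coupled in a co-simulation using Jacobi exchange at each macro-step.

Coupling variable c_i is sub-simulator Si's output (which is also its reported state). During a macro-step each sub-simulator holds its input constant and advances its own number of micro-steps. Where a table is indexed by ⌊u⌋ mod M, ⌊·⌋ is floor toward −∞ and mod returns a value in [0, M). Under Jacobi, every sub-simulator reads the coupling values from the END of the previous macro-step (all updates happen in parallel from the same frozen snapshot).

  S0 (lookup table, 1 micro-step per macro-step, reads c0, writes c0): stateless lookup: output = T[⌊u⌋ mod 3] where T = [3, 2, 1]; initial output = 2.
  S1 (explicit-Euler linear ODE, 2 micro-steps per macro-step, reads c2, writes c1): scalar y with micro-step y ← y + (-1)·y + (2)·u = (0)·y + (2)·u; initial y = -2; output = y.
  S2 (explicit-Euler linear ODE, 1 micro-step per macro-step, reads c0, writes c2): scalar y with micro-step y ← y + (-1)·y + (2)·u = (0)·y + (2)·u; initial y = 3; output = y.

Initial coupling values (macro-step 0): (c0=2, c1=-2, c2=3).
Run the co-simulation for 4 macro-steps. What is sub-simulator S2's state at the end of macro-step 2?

macro 1: S0 reads c0=2 → after 1×micro: 1; S1 reads c2=3 → after 2×micro: 6; S2 reads c0=2 → after 1×micro: 4 ⇒ (c0=1, c1=6, c2=4)
macro 2: S0 reads c0=1 → after 1×micro: 2; S1 reads c2=4 → after 2×micro: 8; S2 reads c0=1 → after 1×micro: 2 ⇒ (c0=2, c1=8, c2=2)
macro 3: S0 reads c0=2 → after 1×micro: 1; S1 reads c2=2 → after 2×micro: 4; S2 reads c0=2 → after 1×micro: 4 ⇒ (c0=1, c1=4, c2=4)
macro 4: S0 reads c0=1 → after 1×micro: 2; S1 reads c2=4 → after 2×micro: 8; S2 reads c0=1 → after 1×micro: 2 ⇒ (c0=2, c1=8, c2=2)

S2 state at macro-step 2 = 2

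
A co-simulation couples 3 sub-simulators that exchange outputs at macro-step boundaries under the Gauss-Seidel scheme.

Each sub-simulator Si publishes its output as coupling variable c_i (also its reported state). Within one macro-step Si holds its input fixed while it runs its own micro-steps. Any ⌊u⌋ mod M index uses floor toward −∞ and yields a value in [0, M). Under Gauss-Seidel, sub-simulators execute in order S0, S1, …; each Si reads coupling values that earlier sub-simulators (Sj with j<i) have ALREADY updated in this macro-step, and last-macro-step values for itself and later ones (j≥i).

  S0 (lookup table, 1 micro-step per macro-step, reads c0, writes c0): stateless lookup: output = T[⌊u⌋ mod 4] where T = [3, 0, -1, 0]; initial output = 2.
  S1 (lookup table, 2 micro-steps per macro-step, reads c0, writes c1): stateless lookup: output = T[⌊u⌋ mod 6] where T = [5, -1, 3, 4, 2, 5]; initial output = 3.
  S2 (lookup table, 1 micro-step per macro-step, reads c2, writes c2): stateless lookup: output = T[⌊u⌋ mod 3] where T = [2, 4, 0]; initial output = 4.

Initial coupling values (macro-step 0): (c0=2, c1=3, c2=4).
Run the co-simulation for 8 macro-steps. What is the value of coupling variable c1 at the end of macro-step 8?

c1 at macro-step 8 = 5

macro 1: S0 reads c0=2 → after 1×micro: -1; S1 reads c0=-1 → after 2×micro: 5; S2 reads c2=4 → after 1×micro: 4 ⇒ (c0=-1, c1=5, c2=4)
macro 2: S0 reads c0=-1 → after 1×micro: 0; S1 reads c0=0 → after 2×micro: 5; S2 reads c2=4 → after 1×micro: 4 ⇒ (c0=0, c1=5, c2=4)
macro 3: S0 reads c0=0 → after 1×micro: 3; S1 reads c0=3 → after 2×micro: 4; S2 reads c2=4 → after 1×micro: 4 ⇒ (c0=3, c1=4, c2=4)
macro 4: S0 reads c0=3 → after 1×micro: 0; S1 reads c0=0 → after 2×micro: 5; S2 reads c2=4 → after 1×micro: 4 ⇒ (c0=0, c1=5, c2=4)
macro 5: S0 reads c0=0 → after 1×micro: 3; S1 reads c0=3 → after 2×micro: 4; S2 reads c2=4 → after 1×micro: 4 ⇒ (c0=3, c1=4, c2=4)
macro 6: S0 reads c0=3 → after 1×micro: 0; S1 reads c0=0 → after 2×micro: 5; S2 reads c2=4 → after 1×micro: 4 ⇒ (c0=0, c1=5, c2=4)
macro 7: S0 reads c0=0 → after 1×micro: 3; S1 reads c0=3 → after 2×micro: 4; S2 reads c2=4 → after 1×micro: 4 ⇒ (c0=3, c1=4, c2=4)
macro 8: S0 reads c0=3 → after 1×micro: 0; S1 reads c0=0 → after 2×micro: 5; S2 reads c2=4 → after 1×micro: 4 ⇒ (c0=0, c1=5, c2=4)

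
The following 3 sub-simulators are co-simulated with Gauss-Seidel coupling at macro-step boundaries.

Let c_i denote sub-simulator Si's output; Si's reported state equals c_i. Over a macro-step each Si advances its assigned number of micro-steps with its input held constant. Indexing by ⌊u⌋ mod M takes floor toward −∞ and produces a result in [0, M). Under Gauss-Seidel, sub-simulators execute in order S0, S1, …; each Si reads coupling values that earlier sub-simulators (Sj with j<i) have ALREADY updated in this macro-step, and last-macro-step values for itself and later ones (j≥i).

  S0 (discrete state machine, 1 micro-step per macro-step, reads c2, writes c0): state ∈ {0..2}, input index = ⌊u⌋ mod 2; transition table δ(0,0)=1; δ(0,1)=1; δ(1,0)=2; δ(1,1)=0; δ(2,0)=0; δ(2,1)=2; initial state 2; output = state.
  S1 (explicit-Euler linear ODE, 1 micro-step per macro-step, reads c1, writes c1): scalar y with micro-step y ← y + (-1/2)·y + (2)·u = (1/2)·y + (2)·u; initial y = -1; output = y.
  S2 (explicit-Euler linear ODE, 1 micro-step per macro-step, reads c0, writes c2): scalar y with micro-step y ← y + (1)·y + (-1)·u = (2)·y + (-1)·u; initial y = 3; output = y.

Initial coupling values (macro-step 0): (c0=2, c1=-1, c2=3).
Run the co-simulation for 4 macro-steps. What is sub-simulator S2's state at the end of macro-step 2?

S2 state at macro-step 2 = 8

macro 1: S0 reads c2=3 → after 1×micro: 2; S1 reads c1=-1 → after 1×micro: -5/2; S2 reads c0=2 → after 1×micro: 4 ⇒ (c0=2, c1=-5/2, c2=4)
macro 2: S0 reads c2=4 → after 1×micro: 0; S1 reads c1=-5/2 → after 1×micro: -25/4; S2 reads c0=0 → after 1×micro: 8 ⇒ (c0=0, c1=-25/4, c2=8)
macro 3: S0 reads c2=8 → after 1×micro: 1; S1 reads c1=-25/4 → after 1×micro: -125/8; S2 reads c0=1 → after 1×micro: 15 ⇒ (c0=1, c1=-125/8, c2=15)
macro 4: S0 reads c2=15 → after 1×micro: 0; S1 reads c1=-125/8 → after 1×micro: -625/16; S2 reads c0=0 → after 1×micro: 30 ⇒ (c0=0, c1=-625/16, c2=30)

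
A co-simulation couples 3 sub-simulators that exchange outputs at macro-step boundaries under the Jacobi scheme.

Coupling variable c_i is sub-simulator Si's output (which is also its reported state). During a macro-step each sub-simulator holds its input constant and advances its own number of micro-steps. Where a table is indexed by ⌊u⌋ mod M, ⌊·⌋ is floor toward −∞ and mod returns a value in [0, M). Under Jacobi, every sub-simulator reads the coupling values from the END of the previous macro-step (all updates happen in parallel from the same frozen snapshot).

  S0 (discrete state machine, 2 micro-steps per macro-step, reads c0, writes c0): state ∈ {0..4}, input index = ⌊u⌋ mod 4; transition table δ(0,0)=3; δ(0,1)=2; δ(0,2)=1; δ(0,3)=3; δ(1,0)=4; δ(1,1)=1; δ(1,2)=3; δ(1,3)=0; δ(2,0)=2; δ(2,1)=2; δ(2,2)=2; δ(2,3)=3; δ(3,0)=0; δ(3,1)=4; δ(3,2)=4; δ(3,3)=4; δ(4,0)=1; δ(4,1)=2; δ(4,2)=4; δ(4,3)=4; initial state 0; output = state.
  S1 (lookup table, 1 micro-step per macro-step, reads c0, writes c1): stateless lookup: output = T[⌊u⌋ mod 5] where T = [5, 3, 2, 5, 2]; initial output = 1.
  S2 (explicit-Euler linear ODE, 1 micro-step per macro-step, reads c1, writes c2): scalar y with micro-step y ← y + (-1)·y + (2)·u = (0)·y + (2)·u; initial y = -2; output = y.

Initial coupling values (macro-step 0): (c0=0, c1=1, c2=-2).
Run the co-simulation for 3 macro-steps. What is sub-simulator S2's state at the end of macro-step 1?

macro 1: S0 reads c0=0 → after 2×micro: 0; S1 reads c0=0 → after 1×micro: 5; S2 reads c1=1 → after 1×micro: 2 ⇒ (c0=0, c1=5, c2=2)
macro 2: S0 reads c0=0 → after 2×micro: 0; S1 reads c0=0 → after 1×micro: 5; S2 reads c1=5 → after 1×micro: 10 ⇒ (c0=0, c1=5, c2=10)
macro 3: S0 reads c0=0 → after 2×micro: 0; S1 reads c0=0 → after 1×micro: 5; S2 reads c1=5 → after 1×micro: 10 ⇒ (c0=0, c1=5, c2=10)

S2 state at macro-step 1 = 2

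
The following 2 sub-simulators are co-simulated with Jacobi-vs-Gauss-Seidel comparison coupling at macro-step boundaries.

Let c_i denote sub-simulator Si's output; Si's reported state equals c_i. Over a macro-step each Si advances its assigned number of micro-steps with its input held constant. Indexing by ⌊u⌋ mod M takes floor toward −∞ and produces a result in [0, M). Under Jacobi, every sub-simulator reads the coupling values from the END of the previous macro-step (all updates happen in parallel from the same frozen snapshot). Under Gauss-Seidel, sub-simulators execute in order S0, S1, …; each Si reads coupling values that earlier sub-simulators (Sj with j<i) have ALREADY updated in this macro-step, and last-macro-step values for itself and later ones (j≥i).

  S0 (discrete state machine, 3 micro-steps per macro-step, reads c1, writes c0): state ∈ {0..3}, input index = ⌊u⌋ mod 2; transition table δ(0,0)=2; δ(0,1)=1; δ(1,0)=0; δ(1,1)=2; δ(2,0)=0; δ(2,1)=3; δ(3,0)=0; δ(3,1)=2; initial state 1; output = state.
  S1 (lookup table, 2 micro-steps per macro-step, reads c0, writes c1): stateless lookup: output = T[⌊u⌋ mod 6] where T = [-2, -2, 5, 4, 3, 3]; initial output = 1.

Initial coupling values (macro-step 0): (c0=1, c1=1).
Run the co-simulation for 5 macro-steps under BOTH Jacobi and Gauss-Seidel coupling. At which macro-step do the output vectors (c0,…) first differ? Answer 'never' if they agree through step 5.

[Jacobi] macro 1: S0 reads c1=1 → after 3×micro: 2; S1 reads c0=1 → after 2×micro: -2 ⇒ (c0=2, c1=-2)
[Jacobi] macro 2: S0 reads c1=-2 → after 3×micro: 0; S1 reads c0=2 → after 2×micro: 5 ⇒ (c0=0, c1=5)
[Jacobi] macro 3: S0 reads c1=5 → after 3×micro: 3; S1 reads c0=0 → after 2×micro: -2 ⇒ (c0=3, c1=-2)
[Jacobi] macro 4: S0 reads c1=-2 → after 3×micro: 0; S1 reads c0=3 → after 2×micro: 4 ⇒ (c0=0, c1=4)
[Jacobi] macro 5: S0 reads c1=4 → after 3×micro: 2; S1 reads c0=0 → after 2×micro: -2 ⇒ (c0=2, c1=-2)
[Gauss-Seidel] macro 1: S0 reads c1=1 → after 3×micro: 2; S1 reads c0=2 → after 2×micro: 5 ⇒ (c0=2, c1=5)
[Gauss-Seidel] macro 2: S0 reads c1=5 → after 3×micro: 3; S1 reads c0=3 → after 2×micro: 4 ⇒ (c0=3, c1=4)
[Gauss-Seidel] macro 3: S0 reads c1=4 → after 3×micro: 0; S1 reads c0=0 → after 2×micro: -2 ⇒ (c0=0, c1=-2)
[Gauss-Seidel] macro 4: S0 reads c1=-2 → after 3×micro: 2; S1 reads c0=2 → after 2×micro: 5 ⇒ (c0=2, c1=5)
[Gauss-Seidel] macro 5: S0 reads c1=5 → after 3×micro: 3; S1 reads c0=3 → after 2×micro: 4 ⇒ (c0=3, c1=4)

first divergence at macro-step: 1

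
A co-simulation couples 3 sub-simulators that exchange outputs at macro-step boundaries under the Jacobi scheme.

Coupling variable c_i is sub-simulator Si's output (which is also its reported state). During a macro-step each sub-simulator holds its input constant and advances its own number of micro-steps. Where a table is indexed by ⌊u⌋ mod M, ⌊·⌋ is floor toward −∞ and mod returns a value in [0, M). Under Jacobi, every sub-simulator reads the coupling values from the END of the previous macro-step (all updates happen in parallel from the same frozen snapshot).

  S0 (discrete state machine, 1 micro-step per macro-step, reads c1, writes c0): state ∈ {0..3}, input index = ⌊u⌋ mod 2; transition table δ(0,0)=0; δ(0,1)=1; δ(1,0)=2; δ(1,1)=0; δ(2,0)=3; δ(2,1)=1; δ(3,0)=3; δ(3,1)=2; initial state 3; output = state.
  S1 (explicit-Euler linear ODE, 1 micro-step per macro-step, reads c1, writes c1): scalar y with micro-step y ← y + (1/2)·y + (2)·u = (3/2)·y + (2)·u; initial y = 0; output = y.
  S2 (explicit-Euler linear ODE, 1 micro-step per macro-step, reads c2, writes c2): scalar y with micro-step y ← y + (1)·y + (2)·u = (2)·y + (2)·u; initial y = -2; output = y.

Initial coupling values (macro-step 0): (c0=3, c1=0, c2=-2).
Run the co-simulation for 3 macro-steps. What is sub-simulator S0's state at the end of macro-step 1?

S0 state at macro-step 1 = 3

macro 1: S0 reads c1=0 → after 1×micro: 3; S1 reads c1=0 → after 1×micro: 0; S2 reads c2=-2 → after 1×micro: -8 ⇒ (c0=3, c1=0, c2=-8)
macro 2: S0 reads c1=0 → after 1×micro: 3; S1 reads c1=0 → after 1×micro: 0; S2 reads c2=-8 → after 1×micro: -32 ⇒ (c0=3, c1=0, c2=-32)
macro 3: S0 reads c1=0 → after 1×micro: 3; S1 reads c1=0 → after 1×micro: 0; S2 reads c2=-32 → after 1×micro: -128 ⇒ (c0=3, c1=0, c2=-128)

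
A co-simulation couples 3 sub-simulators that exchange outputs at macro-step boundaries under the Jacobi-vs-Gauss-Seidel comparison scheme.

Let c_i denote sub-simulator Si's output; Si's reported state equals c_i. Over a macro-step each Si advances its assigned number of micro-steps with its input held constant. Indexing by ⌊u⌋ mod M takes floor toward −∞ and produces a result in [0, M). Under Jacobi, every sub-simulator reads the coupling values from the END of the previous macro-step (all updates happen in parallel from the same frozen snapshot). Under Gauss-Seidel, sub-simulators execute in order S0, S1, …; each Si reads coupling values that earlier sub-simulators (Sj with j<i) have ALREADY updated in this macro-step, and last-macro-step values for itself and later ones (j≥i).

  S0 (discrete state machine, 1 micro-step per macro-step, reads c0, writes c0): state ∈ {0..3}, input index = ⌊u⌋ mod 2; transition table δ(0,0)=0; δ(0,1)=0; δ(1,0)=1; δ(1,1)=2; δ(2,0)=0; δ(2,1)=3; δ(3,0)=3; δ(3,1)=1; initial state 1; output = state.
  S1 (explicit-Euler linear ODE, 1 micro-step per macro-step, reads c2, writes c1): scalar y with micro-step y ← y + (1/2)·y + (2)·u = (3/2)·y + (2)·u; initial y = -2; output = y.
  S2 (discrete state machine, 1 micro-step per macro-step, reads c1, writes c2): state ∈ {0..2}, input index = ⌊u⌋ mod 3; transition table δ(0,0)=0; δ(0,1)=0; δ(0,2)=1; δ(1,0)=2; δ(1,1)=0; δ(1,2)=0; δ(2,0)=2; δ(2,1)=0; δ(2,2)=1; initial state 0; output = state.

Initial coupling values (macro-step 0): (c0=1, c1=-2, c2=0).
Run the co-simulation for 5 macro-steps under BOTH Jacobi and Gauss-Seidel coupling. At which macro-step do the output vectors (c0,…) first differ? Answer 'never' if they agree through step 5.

[Jacobi] macro 1: S0 reads c0=1 → after 1×micro: 2; S1 reads c2=0 → after 1×micro: -3; S2 reads c1=-2 → after 1×micro: 0 ⇒ (c0=2, c1=-3, c2=0)
[Jacobi] macro 2: S0 reads c0=2 → after 1×micro: 0; S1 reads c2=0 → after 1×micro: -9/2; S2 reads c1=-3 → after 1×micro: 0 ⇒ (c0=0, c1=-9/2, c2=0)
[Jacobi] macro 3: S0 reads c0=0 → after 1×micro: 0; S1 reads c2=0 → after 1×micro: -27/4; S2 reads c1=-9/2 → after 1×micro: 0 ⇒ (c0=0, c1=-27/4, c2=0)
[Jacobi] macro 4: S0 reads c0=0 → after 1×micro: 0; S1 reads c2=0 → after 1×micro: -81/8; S2 reads c1=-27/4 → after 1×micro: 1 ⇒ (c0=0, c1=-81/8, c2=1)
[Jacobi] macro 5: S0 reads c0=0 → after 1×micro: 0; S1 reads c2=1 → after 1×micro: -211/16; S2 reads c1=-81/8 → after 1×micro: 0 ⇒ (c0=0, c1=-211/16, c2=0)
[Gauss-Seidel] macro 1: S0 reads c0=1 → after 1×micro: 2; S1 reads c2=0 → after 1×micro: -3; S2 reads c1=-3 → after 1×micro: 0 ⇒ (c0=2, c1=-3, c2=0)
[Gauss-Seidel] macro 2: S0 reads c0=2 → after 1×micro: 0; S1 reads c2=0 → after 1×micro: -9/2; S2 reads c1=-9/2 → after 1×micro: 0 ⇒ (c0=0, c1=-9/2, c2=0)
[Gauss-Seidel] macro 3: S0 reads c0=0 → after 1×micro: 0; S1 reads c2=0 → after 1×micro: -27/4; S2 reads c1=-27/4 → after 1×micro: 1 ⇒ (c0=0, c1=-27/4, c2=1)
[Gauss-Seidel] macro 4: S0 reads c0=0 → after 1×micro: 0; S1 reads c2=1 → after 1×micro: -65/8; S2 reads c1=-65/8 → after 1×micro: 2 ⇒ (c0=0, c1=-65/8, c2=2)
[Gauss-Seidel] macro 5: S0 reads c0=0 → after 1×micro: 0; S1 reads c2=2 → after 1×micro: -131/16; S2 reads c1=-131/16 → after 1×micro: 2 ⇒ (c0=0, c1=-131/16, c2=2)

first divergence at macro-step: 3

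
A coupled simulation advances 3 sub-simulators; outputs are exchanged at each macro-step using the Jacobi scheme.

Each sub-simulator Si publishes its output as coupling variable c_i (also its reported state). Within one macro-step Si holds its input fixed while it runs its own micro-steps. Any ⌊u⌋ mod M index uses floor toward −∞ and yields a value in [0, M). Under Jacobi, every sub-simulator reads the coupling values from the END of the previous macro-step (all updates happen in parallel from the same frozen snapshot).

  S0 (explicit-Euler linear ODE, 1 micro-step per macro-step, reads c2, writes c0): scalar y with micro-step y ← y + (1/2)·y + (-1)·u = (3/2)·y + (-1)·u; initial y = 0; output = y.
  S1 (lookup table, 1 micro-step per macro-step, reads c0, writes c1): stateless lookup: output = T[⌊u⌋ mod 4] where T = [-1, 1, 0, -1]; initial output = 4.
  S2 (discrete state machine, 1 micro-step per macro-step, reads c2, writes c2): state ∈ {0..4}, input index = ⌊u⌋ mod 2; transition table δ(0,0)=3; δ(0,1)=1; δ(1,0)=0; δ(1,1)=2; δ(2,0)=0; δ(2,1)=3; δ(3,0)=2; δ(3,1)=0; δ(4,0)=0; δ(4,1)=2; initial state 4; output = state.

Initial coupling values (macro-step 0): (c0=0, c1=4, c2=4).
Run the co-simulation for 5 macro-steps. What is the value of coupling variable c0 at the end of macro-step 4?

macro 1: S0 reads c2=4 → after 1×micro: -4; S1 reads c0=0 → after 1×micro: -1; S2 reads c2=4 → after 1×micro: 0 ⇒ (c0=-4, c1=-1, c2=0)
macro 2: S0 reads c2=0 → after 1×micro: -6; S1 reads c0=-4 → after 1×micro: -1; S2 reads c2=0 → after 1×micro: 3 ⇒ (c0=-6, c1=-1, c2=3)
macro 3: S0 reads c2=3 → after 1×micro: -12; S1 reads c0=-6 → after 1×micro: 0; S2 reads c2=3 → after 1×micro: 0 ⇒ (c0=-12, c1=0, c2=0)
macro 4: S0 reads c2=0 → after 1×micro: -18; S1 reads c0=-12 → after 1×micro: -1; S2 reads c2=0 → after 1×micro: 3 ⇒ (c0=-18, c1=-1, c2=3)
macro 5: S0 reads c2=3 → after 1×micro: -30; S1 reads c0=-18 → after 1×micro: 0; S2 reads c2=3 → after 1×micro: 0 ⇒ (c0=-30, c1=0, c2=0)

c0 at macro-step 4 = -18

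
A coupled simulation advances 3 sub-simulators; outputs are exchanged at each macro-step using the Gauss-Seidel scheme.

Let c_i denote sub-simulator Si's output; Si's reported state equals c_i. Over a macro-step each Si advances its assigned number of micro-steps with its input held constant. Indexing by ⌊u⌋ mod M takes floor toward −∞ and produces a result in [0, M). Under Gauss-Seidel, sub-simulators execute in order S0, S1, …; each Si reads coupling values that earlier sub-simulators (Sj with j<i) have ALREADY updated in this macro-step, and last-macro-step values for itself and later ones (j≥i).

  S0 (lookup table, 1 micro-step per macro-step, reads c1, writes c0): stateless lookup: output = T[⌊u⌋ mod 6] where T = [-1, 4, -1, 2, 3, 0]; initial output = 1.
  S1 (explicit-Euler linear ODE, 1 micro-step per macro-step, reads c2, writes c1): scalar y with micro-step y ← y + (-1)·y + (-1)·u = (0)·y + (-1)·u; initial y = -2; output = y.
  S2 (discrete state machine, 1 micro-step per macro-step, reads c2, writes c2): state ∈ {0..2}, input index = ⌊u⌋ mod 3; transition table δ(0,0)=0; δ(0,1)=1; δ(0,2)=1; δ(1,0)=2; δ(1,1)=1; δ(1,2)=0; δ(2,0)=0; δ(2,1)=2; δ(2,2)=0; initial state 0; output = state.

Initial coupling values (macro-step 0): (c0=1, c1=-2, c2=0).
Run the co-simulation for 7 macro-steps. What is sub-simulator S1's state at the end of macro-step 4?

S1 state at macro-step 4 = 0

macro 1: S0 reads c1=-2 → after 1×micro: 3; S1 reads c2=0 → after 1×micro: 0; S2 reads c2=0 → after 1×micro: 0 ⇒ (c0=3, c1=0, c2=0)
macro 2: S0 reads c1=0 → after 1×micro: -1; S1 reads c2=0 → after 1×micro: 0; S2 reads c2=0 → after 1×micro: 0 ⇒ (c0=-1, c1=0, c2=0)
macro 3: S0 reads c1=0 → after 1×micro: -1; S1 reads c2=0 → after 1×micro: 0; S2 reads c2=0 → after 1×micro: 0 ⇒ (c0=-1, c1=0, c2=0)
macro 4: S0 reads c1=0 → after 1×micro: -1; S1 reads c2=0 → after 1×micro: 0; S2 reads c2=0 → after 1×micro: 0 ⇒ (c0=-1, c1=0, c2=0)
macro 5: S0 reads c1=0 → after 1×micro: -1; S1 reads c2=0 → after 1×micro: 0; S2 reads c2=0 → after 1×micro: 0 ⇒ (c0=-1, c1=0, c2=0)
macro 6: S0 reads c1=0 → after 1×micro: -1; S1 reads c2=0 → after 1×micro: 0; S2 reads c2=0 → after 1×micro: 0 ⇒ (c0=-1, c1=0, c2=0)
macro 7: S0 reads c1=0 → after 1×micro: -1; S1 reads c2=0 → after 1×micro: 0; S2 reads c2=0 → after 1×micro: 0 ⇒ (c0=-1, c1=0, c2=0)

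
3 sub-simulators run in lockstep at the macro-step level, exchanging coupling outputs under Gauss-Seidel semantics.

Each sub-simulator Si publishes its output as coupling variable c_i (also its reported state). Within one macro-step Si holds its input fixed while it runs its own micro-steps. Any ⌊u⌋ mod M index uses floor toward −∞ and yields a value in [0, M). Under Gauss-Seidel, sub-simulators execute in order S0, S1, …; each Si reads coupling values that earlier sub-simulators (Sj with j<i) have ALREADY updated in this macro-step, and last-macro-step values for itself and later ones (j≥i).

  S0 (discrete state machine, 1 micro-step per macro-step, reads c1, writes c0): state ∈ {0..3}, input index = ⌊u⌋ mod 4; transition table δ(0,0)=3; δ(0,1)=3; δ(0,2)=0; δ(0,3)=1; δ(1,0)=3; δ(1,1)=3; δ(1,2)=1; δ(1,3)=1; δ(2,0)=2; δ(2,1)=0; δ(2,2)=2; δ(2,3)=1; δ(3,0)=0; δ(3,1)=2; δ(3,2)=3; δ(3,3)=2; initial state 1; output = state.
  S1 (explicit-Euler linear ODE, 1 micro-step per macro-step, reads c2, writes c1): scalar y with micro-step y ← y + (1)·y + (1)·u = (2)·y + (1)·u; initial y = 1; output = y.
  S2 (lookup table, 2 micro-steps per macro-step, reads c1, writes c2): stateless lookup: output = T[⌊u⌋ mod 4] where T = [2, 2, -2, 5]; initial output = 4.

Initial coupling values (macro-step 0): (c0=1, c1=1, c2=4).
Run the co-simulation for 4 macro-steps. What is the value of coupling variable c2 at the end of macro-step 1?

c2 at macro-step 1 = -2

macro 1: S0 reads c1=1 → after 1×micro: 3; S1 reads c2=4 → after 1×micro: 6; S2 reads c1=6 → after 2×micro: -2 ⇒ (c0=3, c1=6, c2=-2)
macro 2: S0 reads c1=6 → after 1×micro: 3; S1 reads c2=-2 → after 1×micro: 10; S2 reads c1=10 → after 2×micro: -2 ⇒ (c0=3, c1=10, c2=-2)
macro 3: S0 reads c1=10 → after 1×micro: 3; S1 reads c2=-2 → after 1×micro: 18; S2 reads c1=18 → after 2×micro: -2 ⇒ (c0=3, c1=18, c2=-2)
macro 4: S0 reads c1=18 → after 1×micro: 3; S1 reads c2=-2 → after 1×micro: 34; S2 reads c1=34 → after 2×micro: -2 ⇒ (c0=3, c1=34, c2=-2)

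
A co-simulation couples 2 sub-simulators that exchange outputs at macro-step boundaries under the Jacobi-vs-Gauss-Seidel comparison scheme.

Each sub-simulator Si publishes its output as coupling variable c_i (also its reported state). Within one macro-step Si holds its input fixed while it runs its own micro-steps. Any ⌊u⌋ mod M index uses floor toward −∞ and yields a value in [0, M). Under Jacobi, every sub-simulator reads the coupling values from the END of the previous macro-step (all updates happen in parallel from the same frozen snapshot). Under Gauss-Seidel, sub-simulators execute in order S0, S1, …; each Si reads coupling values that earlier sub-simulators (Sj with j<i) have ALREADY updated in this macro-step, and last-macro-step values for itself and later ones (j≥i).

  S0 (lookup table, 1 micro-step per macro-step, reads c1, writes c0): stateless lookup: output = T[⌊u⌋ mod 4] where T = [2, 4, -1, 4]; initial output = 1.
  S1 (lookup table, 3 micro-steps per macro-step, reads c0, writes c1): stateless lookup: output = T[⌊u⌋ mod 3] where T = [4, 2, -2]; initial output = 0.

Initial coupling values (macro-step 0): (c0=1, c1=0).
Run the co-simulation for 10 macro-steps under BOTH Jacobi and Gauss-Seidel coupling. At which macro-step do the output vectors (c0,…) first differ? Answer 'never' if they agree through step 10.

first divergence at macro-step: 1

[Jacobi] macro 1: S0 reads c1=0 → after 1×micro: 2; S1 reads c0=1 → after 3×micro: 2 ⇒ (c0=2, c1=2)
[Jacobi] macro 2: S0 reads c1=2 → after 1×micro: -1; S1 reads c0=2 → after 3×micro: -2 ⇒ (c0=-1, c1=-2)
[Jacobi] macro 3: S0 reads c1=-2 → after 1×micro: -1; S1 reads c0=-1 → after 3×micro: -2 ⇒ (c0=-1, c1=-2)
[Jacobi] macro 4: S0 reads c1=-2 → after 1×micro: -1; S1 reads c0=-1 → after 3×micro: -2 ⇒ (c0=-1, c1=-2)
[Jacobi] macro 5: S0 reads c1=-2 → after 1×micro: -1; S1 reads c0=-1 → after 3×micro: -2 ⇒ (c0=-1, c1=-2)
[Jacobi] macro 6: S0 reads c1=-2 → after 1×micro: -1; S1 reads c0=-1 → after 3×micro: -2 ⇒ (c0=-1, c1=-2)
[Jacobi] macro 7: S0 reads c1=-2 → after 1×micro: -1; S1 reads c0=-1 → after 3×micro: -2 ⇒ (c0=-1, c1=-2)
[Jacobi] macro 8: S0 reads c1=-2 → after 1×micro: -1; S1 reads c0=-1 → after 3×micro: -2 ⇒ (c0=-1, c1=-2)
[Jacobi] macro 9: S0 reads c1=-2 → after 1×micro: -1; S1 reads c0=-1 → after 3×micro: -2 ⇒ (c0=-1, c1=-2)
[Jacobi] macro 10: S0 reads c1=-2 → after 1×micro: -1; S1 reads c0=-1 → after 3×micro: -2 ⇒ (c0=-1, c1=-2)
[Gauss-Seidel] macro 1: S0 reads c1=0 → after 1×micro: 2; S1 reads c0=2 → after 3×micro: -2 ⇒ (c0=2, c1=-2)
[Gauss-Seidel] macro 2: S0 reads c1=-2 → after 1×micro: -1; S1 reads c0=-1 → after 3×micro: -2 ⇒ (c0=-1, c1=-2)
[Gauss-Seidel] macro 3: S0 reads c1=-2 → after 1×micro: -1; S1 reads c0=-1 → after 3×micro: -2 ⇒ (c0=-1, c1=-2)
[Gauss-Seidel] macro 4: S0 reads c1=-2 → after 1×micro: -1; S1 reads c0=-1 → after 3×micro: -2 ⇒ (c0=-1, c1=-2)
[Gauss-Seidel] macro 5: S0 reads c1=-2 → after 1×micro: -1; S1 reads c0=-1 → after 3×micro: -2 ⇒ (c0=-1, c1=-2)
[Gauss-Seidel] macro 6: S0 reads c1=-2 → after 1×micro: -1; S1 reads c0=-1 → after 3×micro: -2 ⇒ (c0=-1, c1=-2)
[Gauss-Seidel] macro 7: S0 reads c1=-2 → after 1×micro: -1; S1 reads c0=-1 → after 3×micro: -2 ⇒ (c0=-1, c1=-2)
[Gauss-Seidel] macro 8: S0 reads c1=-2 → after 1×micro: -1; S1 reads c0=-1 → after 3×micro: -2 ⇒ (c0=-1, c1=-2)
[Gauss-Seidel] macro 9: S0 reads c1=-2 → after 1×micro: -1; S1 reads c0=-1 → after 3×micro: -2 ⇒ (c0=-1, c1=-2)
[Gauss-Seidel] macro 10: S0 reads c1=-2 → after 1×micro: -1; S1 reads c0=-1 → after 3×micro: -2 ⇒ (c0=-1, c1=-2)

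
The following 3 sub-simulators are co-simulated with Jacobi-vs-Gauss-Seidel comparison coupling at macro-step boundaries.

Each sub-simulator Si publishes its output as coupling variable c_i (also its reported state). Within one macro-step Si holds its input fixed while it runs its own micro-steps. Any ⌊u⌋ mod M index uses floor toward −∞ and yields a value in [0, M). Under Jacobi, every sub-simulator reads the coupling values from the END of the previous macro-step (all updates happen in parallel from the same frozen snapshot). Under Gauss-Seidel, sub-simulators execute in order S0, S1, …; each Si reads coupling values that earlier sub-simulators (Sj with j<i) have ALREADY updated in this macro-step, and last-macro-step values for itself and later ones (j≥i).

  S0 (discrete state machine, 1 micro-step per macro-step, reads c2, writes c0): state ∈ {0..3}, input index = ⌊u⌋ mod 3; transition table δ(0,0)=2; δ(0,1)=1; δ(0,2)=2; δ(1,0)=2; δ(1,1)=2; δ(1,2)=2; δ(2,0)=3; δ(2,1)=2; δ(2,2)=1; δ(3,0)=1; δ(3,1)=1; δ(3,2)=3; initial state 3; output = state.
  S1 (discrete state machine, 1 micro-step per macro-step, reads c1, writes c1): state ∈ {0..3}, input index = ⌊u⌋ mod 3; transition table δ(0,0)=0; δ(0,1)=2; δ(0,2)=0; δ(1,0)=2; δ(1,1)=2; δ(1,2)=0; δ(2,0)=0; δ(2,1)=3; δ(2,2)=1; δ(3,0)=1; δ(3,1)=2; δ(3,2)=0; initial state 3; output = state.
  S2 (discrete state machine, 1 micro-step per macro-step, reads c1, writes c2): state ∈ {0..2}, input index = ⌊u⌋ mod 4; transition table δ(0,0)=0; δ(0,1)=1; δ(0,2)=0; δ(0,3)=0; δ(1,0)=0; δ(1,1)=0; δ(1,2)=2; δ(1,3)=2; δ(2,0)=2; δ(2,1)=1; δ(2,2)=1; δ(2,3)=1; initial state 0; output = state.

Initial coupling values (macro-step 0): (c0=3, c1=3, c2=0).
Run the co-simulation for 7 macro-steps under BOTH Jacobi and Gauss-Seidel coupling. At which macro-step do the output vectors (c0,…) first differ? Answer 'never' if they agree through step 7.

[Jacobi] macro 1: S0 reads c2=0 → after 1×micro: 1; S1 reads c1=3 → after 1×micro: 1; S2 reads c1=3 → after 1×micro: 0 ⇒ (c0=1, c1=1, c2=0)
[Jacobi] macro 2: S0 reads c2=0 → after 1×micro: 2; S1 reads c1=1 → after 1×micro: 2; S2 reads c1=1 → after 1×micro: 1 ⇒ (c0=2, c1=2, c2=1)
[Jacobi] macro 3: S0 reads c2=1 → after 1×micro: 2; S1 reads c1=2 → after 1×micro: 1; S2 reads c1=2 → after 1×micro: 2 ⇒ (c0=2, c1=1, c2=2)
[Jacobi] macro 4: S0 reads c2=2 → after 1×micro: 1; S1 reads c1=1 → after 1×micro: 2; S2 reads c1=1 → after 1×micro: 1 ⇒ (c0=1, c1=2, c2=1)
[Jacobi] macro 5: S0 reads c2=1 → after 1×micro: 2; S1 reads c1=2 → after 1×micro: 1; S2 reads c1=2 → after 1×micro: 2 ⇒ (c0=2, c1=1, c2=2)
[Jacobi] macro 6: S0 reads c2=2 → after 1×micro: 1; S1 reads c1=1 → after 1×micro: 2; S2 reads c1=1 → after 1×micro: 1 ⇒ (c0=1, c1=2, c2=1)
[Jacobi] macro 7: S0 reads c2=1 → after 1×micro: 2; S1 reads c1=2 → after 1×micro: 1; S2 reads c1=2 → after 1×micro: 2 ⇒ (c0=2, c1=1, c2=2)
[Gauss-Seidel] macro 1: S0 reads c2=0 → after 1×micro: 1; S1 reads c1=3 → after 1×micro: 1; S2 reads c1=1 → after 1×micro: 1 ⇒ (c0=1, c1=1, c2=1)
[Gauss-Seidel] macro 2: S0 reads c2=1 → after 1×micro: 2; S1 reads c1=1 → after 1×micro: 2; S2 reads c1=2 → after 1×micro: 2 ⇒ (c0=2, c1=2, c2=2)
[Gauss-Seidel] macro 3: S0 reads c2=2 → after 1×micro: 1; S1 reads c1=2 → after 1×micro: 1; S2 reads c1=1 → after 1×micro: 1 ⇒ (c0=1, c1=1, c2=1)
[Gauss-Seidel] macro 4: S0 reads c2=1 → after 1×micro: 2; S1 reads c1=1 → after 1×micro: 2; S2 reads c1=2 → after 1×micro: 2 ⇒ (c0=2, c1=2, c2=2)
[Gauss-Seidel] macro 5: S0 reads c2=2 → after 1×micro: 1; S1 reads c1=2 → after 1×micro: 1; S2 reads c1=1 → after 1×micro: 1 ⇒ (c0=1, c1=1, c2=1)
[Gauss-Seidel] macro 6: S0 reads c2=1 → after 1×micro: 2; S1 reads c1=1 → after 1×micro: 2; S2 reads c1=2 → after 1×micro: 2 ⇒ (c0=2, c1=2, c2=2)
[Gauss-Seidel] macro 7: S0 reads c2=2 → after 1×micro: 1; S1 reads c1=2 → after 1×micro: 1; S2 reads c1=1 → after 1×micro: 1 ⇒ (c0=1, c1=1, c2=1)

first divergence at macro-step: 1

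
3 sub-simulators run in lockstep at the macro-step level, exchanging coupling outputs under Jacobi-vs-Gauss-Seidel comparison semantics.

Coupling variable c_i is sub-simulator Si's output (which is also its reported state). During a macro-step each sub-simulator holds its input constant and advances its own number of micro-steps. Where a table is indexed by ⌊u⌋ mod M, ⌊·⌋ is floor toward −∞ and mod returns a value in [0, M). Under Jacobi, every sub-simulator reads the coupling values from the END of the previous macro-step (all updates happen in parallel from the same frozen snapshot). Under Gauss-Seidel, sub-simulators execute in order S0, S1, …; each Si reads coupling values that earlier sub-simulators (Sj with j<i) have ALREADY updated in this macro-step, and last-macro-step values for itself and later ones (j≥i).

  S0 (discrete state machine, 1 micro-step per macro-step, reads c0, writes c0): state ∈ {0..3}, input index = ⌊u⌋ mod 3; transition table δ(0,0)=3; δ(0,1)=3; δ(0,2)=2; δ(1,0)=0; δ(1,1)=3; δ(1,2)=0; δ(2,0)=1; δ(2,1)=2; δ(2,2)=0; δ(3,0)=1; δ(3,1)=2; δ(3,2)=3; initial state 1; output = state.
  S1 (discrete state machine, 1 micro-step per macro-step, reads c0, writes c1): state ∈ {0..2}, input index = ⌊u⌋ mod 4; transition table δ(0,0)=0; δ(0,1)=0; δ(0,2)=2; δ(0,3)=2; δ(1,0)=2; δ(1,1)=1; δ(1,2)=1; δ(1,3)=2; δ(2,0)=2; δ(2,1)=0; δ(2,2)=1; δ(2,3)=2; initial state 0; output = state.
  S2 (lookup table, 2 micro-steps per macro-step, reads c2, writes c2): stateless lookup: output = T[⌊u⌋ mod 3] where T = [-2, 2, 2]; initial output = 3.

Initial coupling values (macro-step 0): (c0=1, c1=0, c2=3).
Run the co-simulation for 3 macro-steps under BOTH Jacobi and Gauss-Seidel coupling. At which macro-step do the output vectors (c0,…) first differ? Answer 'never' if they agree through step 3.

first divergence at macro-step: 1

[Jacobi] macro 1: S0 reads c0=1 → after 1×micro: 3; S1 reads c0=1 → after 1×micro: 0; S2 reads c2=3 → after 2×micro: -2 ⇒ (c0=3, c1=0, c2=-2)
[Jacobi] macro 2: S0 reads c0=3 → after 1×micro: 1; S1 reads c0=3 → after 1×micro: 2; S2 reads c2=-2 → after 2×micro: 2 ⇒ (c0=1, c1=2, c2=2)
[Jacobi] macro 3: S0 reads c0=1 → after 1×micro: 3; S1 reads c0=1 → after 1×micro: 0; S2 reads c2=2 → after 2×micro: 2 ⇒ (c0=3, c1=0, c2=2)
[Gauss-Seidel] macro 1: S0 reads c0=1 → after 1×micro: 3; S1 reads c0=3 → after 1×micro: 2; S2 reads c2=3 → after 2×micro: -2 ⇒ (c0=3, c1=2, c2=-2)
[Gauss-Seidel] macro 2: S0 reads c0=3 → after 1×micro: 1; S1 reads c0=1 → after 1×micro: 0; S2 reads c2=-2 → after 2×micro: 2 ⇒ (c0=1, c1=0, c2=2)
[Gauss-Seidel] macro 3: S0 reads c0=1 → after 1×micro: 3; S1 reads c0=3 → after 1×micro: 2; S2 reads c2=2 → after 2×micro: 2 ⇒ (c0=3, c1=2, c2=2)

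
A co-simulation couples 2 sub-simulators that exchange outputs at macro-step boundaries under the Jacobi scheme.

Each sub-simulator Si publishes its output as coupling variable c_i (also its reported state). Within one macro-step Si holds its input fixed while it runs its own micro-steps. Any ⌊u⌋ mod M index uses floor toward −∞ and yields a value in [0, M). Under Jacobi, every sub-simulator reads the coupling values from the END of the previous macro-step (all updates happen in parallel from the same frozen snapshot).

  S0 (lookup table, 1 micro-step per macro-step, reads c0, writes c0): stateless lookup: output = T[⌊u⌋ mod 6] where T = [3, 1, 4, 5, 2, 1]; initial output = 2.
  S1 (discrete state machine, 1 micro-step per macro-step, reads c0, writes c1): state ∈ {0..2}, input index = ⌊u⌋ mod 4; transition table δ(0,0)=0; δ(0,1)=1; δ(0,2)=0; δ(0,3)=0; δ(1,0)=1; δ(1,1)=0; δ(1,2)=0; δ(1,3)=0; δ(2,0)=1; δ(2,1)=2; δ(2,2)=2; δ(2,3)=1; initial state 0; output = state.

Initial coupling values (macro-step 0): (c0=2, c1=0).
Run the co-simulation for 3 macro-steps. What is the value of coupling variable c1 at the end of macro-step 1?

macro 1: S0 reads c0=2 → after 1×micro: 4; S1 reads c0=2 → after 1×micro: 0 ⇒ (c0=4, c1=0)
macro 2: S0 reads c0=4 → after 1×micro: 2; S1 reads c0=4 → after 1×micro: 0 ⇒ (c0=2, c1=0)
macro 3: S0 reads c0=2 → after 1×micro: 4; S1 reads c0=2 → after 1×micro: 0 ⇒ (c0=4, c1=0)

c1 at macro-step 1 = 0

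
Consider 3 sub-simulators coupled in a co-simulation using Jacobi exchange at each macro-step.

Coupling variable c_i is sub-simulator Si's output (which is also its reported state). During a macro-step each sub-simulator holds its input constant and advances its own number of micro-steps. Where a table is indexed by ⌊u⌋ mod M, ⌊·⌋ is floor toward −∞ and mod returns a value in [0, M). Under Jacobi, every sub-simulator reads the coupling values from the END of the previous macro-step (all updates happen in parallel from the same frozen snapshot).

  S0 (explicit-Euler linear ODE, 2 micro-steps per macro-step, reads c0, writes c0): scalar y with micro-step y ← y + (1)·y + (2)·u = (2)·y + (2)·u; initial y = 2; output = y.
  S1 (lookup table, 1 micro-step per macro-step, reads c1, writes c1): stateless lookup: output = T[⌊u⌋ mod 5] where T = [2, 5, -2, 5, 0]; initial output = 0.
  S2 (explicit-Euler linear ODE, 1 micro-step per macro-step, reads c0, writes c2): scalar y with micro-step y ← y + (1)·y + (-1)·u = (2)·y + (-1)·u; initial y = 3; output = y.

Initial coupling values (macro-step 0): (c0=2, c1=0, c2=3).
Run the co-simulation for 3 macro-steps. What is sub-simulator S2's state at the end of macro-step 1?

S2 state at macro-step 1 = 4

macro 1: S0 reads c0=2 → after 2×micro: 20; S1 reads c1=0 → after 1×micro: 2; S2 reads c0=2 → after 1×micro: 4 ⇒ (c0=20, c1=2, c2=4)
macro 2: S0 reads c0=20 → after 2×micro: 200; S1 reads c1=2 → after 1×micro: -2; S2 reads c0=20 → after 1×micro: -12 ⇒ (c0=200, c1=-2, c2=-12)
macro 3: S0 reads c0=200 → after 2×micro: 2000; S1 reads c1=-2 → after 1×micro: 5; S2 reads c0=200 → after 1×micro: -224 ⇒ (c0=2000, c1=5, c2=-224)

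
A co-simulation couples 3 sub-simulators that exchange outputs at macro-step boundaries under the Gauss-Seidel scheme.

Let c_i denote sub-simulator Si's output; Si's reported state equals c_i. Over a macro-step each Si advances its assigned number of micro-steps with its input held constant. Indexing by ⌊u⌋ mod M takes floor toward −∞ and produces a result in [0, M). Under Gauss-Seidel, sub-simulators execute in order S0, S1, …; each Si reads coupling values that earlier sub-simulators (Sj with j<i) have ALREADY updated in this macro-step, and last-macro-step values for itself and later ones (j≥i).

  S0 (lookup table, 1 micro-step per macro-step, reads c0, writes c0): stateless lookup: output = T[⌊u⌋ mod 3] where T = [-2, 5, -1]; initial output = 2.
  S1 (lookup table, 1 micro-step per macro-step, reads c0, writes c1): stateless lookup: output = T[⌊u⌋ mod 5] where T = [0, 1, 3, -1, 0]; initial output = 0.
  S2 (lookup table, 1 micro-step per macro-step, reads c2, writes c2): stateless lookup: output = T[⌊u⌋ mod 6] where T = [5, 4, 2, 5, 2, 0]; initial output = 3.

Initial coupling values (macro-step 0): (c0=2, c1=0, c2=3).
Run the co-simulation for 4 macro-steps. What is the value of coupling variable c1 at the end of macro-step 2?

c1 at macro-step 2 = 0

macro 1: S0 reads c0=2 → after 1×micro: -1; S1 reads c0=-1 → after 1×micro: 0; S2 reads c2=3 → after 1×micro: 5 ⇒ (c0=-1, c1=0, c2=5)
macro 2: S0 reads c0=-1 → after 1×micro: -1; S1 reads c0=-1 → after 1×micro: 0; S2 reads c2=5 → after 1×micro: 0 ⇒ (c0=-1, c1=0, c2=0)
macro 3: S0 reads c0=-1 → after 1×micro: -1; S1 reads c0=-1 → after 1×micro: 0; S2 reads c2=0 → after 1×micro: 5 ⇒ (c0=-1, c1=0, c2=5)
macro 4: S0 reads c0=-1 → after 1×micro: -1; S1 reads c0=-1 → after 1×micro: 0; S2 reads c2=5 → after 1×micro: 0 ⇒ (c0=-1, c1=0, c2=0)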